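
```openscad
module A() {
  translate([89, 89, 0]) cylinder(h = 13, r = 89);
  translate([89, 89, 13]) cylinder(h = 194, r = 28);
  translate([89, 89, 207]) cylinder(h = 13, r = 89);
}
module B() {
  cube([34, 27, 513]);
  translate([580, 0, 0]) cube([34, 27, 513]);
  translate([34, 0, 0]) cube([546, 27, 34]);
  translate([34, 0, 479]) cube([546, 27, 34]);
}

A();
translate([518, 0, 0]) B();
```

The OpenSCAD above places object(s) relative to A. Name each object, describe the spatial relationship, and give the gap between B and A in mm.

The picture frame's nearest face is 340 mm from the spool's +x face.

A is a spool. B is a picture frame. The picture frame is on the floor beside the spool on its +x side. The gap between the picture frame and the spool is 340 mm.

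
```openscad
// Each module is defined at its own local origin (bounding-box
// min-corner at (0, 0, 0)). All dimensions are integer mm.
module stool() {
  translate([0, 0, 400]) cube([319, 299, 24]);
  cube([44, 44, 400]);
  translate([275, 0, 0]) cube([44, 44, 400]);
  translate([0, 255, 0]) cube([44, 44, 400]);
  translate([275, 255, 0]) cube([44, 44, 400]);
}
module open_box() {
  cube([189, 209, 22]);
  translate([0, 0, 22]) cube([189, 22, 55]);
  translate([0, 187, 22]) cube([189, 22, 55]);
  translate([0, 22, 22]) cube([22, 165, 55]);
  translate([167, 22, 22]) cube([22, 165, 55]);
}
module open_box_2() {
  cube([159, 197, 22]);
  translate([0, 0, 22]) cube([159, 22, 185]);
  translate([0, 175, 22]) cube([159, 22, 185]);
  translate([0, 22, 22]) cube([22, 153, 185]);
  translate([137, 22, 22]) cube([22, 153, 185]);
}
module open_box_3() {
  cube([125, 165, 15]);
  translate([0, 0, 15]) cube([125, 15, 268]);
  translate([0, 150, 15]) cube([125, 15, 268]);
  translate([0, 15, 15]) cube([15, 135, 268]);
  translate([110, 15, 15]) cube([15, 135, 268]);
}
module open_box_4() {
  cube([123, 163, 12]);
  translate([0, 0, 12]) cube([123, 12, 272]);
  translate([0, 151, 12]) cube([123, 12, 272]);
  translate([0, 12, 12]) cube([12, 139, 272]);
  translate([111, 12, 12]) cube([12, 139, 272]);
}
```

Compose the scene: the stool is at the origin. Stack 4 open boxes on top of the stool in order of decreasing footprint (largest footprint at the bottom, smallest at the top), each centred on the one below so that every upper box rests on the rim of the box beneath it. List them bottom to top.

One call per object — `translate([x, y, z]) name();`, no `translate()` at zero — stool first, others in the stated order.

stool();
translate([65, 45, 424]) open_box();
translate([80, 51, 501]) open_box_2();
translate([97, 67, 708]) open_box_3();
translate([98, 68, 991]) open_box_4();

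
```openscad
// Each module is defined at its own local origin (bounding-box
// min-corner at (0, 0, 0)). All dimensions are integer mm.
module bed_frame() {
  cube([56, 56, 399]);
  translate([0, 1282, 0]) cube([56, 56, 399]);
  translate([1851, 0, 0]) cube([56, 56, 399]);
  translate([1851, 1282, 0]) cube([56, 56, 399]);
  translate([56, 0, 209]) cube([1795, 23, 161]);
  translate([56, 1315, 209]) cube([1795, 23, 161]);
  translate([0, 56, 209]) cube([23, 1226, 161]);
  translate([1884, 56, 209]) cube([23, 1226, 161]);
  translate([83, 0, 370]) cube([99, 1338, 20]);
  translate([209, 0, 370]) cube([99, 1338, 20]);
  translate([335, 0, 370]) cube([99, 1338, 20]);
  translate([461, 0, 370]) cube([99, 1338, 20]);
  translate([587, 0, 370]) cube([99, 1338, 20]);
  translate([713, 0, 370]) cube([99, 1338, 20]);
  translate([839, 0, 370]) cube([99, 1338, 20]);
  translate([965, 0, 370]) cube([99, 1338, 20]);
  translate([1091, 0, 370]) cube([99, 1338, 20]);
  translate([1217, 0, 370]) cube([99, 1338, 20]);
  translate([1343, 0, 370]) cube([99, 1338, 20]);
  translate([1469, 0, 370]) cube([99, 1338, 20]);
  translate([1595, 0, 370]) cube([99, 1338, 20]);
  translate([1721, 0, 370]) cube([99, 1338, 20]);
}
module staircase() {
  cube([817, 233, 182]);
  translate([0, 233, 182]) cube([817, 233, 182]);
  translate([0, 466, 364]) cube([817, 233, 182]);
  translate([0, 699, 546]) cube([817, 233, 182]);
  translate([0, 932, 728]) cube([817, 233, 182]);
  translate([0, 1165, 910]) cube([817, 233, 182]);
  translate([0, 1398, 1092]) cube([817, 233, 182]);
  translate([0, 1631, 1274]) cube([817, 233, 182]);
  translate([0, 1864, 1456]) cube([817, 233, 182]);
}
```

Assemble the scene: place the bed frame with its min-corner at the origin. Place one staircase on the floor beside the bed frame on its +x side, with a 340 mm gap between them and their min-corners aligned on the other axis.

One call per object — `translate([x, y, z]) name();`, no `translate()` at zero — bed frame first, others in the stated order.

bed_frame();
translate([2247, 0, 0]) staircase();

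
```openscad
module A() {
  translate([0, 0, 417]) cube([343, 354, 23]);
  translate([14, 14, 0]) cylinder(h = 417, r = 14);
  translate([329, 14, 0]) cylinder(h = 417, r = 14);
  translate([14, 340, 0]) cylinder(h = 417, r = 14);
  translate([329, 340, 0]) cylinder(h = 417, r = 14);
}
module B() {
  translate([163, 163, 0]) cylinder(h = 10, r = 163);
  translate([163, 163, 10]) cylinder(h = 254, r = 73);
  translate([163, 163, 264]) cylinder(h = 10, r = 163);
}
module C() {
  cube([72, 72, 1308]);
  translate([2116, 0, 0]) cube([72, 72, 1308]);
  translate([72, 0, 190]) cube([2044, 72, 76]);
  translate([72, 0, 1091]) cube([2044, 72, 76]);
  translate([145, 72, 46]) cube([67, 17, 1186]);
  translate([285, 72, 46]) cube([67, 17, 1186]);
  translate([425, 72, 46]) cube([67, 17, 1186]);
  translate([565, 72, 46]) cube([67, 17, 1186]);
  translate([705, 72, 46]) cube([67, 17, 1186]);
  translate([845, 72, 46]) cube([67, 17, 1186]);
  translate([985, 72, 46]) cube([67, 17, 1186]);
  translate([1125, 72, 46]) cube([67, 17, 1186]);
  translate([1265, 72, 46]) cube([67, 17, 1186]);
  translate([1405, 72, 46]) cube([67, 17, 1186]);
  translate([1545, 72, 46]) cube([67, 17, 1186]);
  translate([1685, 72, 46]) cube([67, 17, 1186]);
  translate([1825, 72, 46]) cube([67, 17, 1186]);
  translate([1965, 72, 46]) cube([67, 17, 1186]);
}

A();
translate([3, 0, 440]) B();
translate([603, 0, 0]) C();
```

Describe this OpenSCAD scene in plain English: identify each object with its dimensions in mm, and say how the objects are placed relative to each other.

A is a simple wooden stool: a rectangular seat 343 mm (x) by 354 mm (y), 23 mm thick, top face at z = 440 mm, on four round legs, each 28 mm in diameter. The legs rest on z = 0, each leg's axis is inset half a diameter from the nearest pair of seat edges (so the leg's bounding box is flush with the corner).

B is a spool: two coaxial disc flanges of radius 163 mm and thickness 10 mm, joined by a core cylinder of radius 73 mm and height 254 mm. The lower flange rests on z = 0 and the three cylinders share a vertical axis.

C is a fence section. Two 72×72 mm posts, 1308 mm tall, stand on the floor with a clear span of 2044 mm between their inner faces. Two horizontal rails of 72×76 mm section span the gap between the posts with their undersides at z = 190 mm and z = 1091 mm, flush with the posts' −y face. 14 pickets, each 67 mm wide, 17 mm thick and 1186 mm tall, are fixed to the +y face of the rails with their bottoms at z = 46 mm, evenly spaced across the span with equal gaps (rounded down to the nearest mm) at the −x end and between each pair — any rounding remainder accumulates at the +x end.

The spool is on top of the stool. The fence section is on the floor beside the stool on its +x side.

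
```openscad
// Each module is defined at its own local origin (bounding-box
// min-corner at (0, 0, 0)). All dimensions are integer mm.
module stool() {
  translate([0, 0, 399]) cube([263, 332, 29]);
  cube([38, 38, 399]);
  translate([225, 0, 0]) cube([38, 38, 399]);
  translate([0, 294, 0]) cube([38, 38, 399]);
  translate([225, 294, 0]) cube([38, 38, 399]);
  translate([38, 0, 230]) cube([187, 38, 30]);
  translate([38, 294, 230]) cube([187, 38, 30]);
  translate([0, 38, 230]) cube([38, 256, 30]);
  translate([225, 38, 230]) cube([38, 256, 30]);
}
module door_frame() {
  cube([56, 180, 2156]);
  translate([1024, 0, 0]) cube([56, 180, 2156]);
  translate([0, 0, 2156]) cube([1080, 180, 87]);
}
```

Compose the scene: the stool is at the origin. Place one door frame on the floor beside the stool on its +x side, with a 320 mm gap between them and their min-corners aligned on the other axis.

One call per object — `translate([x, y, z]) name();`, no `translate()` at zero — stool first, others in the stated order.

stool();
translate([583, 0, 0]) door_frame();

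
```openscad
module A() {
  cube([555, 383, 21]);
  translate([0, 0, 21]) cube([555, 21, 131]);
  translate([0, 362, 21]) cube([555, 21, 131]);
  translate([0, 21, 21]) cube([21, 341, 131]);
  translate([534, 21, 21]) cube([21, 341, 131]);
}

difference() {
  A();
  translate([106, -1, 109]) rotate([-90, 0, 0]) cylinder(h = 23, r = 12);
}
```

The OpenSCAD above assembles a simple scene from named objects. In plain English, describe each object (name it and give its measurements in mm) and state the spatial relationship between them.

A is an open-topped rectangular box: outside dimensions 555×383×152 mm, with a uniform wall and base thickness of 21 mm. The base is a full 555×383 slab on the floor; four walls sit on top of the base. The front and back walls (the −y and +y sides) span the full width; the two side walls fit between them.

The open box has a circular hole of radius 12 mm through its front wall, centred at (x = 106, z = 109).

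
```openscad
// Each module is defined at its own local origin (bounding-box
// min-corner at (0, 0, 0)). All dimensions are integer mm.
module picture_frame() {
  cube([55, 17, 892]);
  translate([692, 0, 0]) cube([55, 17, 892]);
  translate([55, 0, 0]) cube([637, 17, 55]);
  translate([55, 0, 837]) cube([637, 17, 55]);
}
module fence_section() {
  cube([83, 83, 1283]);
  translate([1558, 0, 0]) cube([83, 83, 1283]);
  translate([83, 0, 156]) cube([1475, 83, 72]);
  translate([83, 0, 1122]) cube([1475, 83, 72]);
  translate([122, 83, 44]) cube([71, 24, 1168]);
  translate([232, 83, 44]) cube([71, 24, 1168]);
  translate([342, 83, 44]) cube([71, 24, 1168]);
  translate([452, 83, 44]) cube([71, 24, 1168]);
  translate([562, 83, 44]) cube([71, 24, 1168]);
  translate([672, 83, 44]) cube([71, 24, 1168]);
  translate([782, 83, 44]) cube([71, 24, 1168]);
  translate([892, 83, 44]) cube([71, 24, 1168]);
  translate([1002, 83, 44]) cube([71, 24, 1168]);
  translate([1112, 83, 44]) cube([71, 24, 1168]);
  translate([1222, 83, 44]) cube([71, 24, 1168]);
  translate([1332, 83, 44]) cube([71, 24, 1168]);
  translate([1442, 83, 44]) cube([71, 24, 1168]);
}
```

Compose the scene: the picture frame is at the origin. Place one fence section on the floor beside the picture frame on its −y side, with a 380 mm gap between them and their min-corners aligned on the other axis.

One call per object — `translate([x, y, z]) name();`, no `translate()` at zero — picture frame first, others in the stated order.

picture_frame();
translate([0, -487, 0]) fence_section();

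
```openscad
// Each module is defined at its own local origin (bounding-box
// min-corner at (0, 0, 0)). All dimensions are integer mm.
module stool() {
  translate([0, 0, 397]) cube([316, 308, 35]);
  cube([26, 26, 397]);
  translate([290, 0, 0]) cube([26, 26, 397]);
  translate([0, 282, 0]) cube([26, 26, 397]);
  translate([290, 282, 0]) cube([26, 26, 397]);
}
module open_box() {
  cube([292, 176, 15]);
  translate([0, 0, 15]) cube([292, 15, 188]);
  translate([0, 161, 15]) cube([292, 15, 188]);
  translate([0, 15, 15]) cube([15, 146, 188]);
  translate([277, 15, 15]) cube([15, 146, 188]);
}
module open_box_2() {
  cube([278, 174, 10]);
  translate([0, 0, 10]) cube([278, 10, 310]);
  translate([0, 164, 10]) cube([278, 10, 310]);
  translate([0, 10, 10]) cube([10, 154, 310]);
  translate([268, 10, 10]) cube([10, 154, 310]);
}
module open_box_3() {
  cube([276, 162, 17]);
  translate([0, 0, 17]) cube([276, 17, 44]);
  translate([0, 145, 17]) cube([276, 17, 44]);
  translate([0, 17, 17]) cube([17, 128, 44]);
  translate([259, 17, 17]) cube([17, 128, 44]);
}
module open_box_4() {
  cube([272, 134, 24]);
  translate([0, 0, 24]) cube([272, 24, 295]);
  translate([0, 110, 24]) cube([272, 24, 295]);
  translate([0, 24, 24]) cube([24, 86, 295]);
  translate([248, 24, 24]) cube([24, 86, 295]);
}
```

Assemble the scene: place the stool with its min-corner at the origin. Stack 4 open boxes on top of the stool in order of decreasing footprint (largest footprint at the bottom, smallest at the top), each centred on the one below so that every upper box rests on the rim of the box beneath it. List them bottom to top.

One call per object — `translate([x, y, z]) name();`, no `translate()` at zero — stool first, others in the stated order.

stool();
translate([12, 66, 432]) open_box();
translate([19, 67, 635]) open_box_2();
translate([20, 73, 955]) open_box_3();
translate([22, 87, 1016]) open_box_4();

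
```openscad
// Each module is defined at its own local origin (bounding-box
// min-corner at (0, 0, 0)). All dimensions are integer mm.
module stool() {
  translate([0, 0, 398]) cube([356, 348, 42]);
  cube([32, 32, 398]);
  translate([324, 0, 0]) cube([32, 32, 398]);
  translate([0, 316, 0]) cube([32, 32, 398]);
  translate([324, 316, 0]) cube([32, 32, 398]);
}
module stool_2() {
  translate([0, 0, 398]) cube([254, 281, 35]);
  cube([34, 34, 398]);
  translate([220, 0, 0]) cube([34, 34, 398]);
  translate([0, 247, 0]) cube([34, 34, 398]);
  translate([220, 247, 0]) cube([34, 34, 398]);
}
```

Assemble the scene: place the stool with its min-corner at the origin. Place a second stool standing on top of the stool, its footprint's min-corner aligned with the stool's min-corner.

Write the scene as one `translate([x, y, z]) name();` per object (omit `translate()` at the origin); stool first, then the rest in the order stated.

stool();
translate([0, 0, 440]) stool_2();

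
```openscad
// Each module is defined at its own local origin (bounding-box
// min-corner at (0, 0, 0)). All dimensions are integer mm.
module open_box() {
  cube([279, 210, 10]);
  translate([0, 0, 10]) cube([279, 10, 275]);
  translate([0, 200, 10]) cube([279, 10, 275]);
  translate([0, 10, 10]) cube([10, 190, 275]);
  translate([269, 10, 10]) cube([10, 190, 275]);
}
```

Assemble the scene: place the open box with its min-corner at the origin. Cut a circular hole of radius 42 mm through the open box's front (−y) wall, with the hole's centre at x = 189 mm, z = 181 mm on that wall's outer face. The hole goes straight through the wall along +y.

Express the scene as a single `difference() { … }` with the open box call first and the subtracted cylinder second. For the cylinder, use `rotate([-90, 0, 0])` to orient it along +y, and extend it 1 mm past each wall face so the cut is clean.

difference() {
  open_box();
  translate([189, -1, 181]) rotate([-90, 0, 0]) cylinder(h = 12, r = 42);
}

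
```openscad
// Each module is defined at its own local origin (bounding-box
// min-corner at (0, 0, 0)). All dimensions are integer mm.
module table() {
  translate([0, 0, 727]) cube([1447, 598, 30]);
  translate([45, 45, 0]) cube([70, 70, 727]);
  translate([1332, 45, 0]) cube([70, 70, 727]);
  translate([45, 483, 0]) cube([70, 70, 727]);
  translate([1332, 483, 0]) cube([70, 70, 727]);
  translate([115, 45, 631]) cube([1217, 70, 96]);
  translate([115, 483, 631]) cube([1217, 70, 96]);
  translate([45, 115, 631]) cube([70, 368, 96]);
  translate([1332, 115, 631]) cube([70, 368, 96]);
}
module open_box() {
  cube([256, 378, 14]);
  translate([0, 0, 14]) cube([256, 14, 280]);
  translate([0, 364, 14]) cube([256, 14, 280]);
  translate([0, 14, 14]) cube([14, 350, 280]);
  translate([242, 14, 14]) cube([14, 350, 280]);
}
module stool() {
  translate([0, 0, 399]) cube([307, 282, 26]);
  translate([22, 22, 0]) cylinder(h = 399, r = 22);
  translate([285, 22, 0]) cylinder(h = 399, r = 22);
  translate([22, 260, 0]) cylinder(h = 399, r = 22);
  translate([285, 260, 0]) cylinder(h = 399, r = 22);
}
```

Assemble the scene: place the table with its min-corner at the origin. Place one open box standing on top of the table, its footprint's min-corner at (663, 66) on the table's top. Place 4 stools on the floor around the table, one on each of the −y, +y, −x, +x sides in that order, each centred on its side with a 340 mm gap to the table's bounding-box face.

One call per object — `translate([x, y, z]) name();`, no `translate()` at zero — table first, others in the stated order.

table();
translate([663, 66, 757]) open_box();
translate([570, -622, 0]) stool();
translate([570, 938, 0]) stool();
translate([-647, 158, 0]) stool();
translate([1787, 158, 0]) stool();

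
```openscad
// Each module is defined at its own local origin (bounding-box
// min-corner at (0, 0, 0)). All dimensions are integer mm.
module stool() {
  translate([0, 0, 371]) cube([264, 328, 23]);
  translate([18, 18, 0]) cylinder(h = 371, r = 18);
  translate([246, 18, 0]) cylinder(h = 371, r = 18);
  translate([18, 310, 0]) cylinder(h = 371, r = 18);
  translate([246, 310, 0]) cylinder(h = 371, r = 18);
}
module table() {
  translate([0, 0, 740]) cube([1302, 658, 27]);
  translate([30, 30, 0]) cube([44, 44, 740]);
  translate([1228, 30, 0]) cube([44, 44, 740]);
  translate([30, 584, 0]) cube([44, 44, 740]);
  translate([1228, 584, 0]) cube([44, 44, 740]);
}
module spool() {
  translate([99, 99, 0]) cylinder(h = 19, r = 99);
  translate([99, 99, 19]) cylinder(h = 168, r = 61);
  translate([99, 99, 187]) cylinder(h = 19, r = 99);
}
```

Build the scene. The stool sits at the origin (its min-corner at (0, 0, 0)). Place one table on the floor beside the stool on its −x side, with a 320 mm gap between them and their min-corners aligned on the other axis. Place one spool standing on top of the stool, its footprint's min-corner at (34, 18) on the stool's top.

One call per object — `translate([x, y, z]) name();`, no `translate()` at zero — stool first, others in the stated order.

stool();
translate([-1622, 0, 0]) table();
translate([34, 18, 394]) spool();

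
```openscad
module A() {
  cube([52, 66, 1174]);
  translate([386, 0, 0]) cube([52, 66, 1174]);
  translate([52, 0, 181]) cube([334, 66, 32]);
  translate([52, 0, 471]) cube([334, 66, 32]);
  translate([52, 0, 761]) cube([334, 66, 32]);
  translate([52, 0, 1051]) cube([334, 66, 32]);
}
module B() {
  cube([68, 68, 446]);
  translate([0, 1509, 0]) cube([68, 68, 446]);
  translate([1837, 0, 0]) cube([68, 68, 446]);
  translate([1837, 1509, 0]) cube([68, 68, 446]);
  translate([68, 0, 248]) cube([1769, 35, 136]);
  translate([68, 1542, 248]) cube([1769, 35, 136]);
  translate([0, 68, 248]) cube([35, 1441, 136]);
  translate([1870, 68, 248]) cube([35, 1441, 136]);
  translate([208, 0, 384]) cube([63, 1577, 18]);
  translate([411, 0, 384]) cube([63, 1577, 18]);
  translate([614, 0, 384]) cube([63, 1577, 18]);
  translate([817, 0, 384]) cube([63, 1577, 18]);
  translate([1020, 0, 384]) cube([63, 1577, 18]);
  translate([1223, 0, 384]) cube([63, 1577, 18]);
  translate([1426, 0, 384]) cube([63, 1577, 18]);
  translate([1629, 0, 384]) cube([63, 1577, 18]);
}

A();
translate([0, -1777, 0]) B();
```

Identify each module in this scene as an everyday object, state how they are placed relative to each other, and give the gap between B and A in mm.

A is a ladder. B is a bed frame. The bed frame is on the floor beside the ladder on its −y side. The gap between the bed frame and the ladder is 200 mm.

The bed frame's nearest face is 200 mm from the ladder's −y face.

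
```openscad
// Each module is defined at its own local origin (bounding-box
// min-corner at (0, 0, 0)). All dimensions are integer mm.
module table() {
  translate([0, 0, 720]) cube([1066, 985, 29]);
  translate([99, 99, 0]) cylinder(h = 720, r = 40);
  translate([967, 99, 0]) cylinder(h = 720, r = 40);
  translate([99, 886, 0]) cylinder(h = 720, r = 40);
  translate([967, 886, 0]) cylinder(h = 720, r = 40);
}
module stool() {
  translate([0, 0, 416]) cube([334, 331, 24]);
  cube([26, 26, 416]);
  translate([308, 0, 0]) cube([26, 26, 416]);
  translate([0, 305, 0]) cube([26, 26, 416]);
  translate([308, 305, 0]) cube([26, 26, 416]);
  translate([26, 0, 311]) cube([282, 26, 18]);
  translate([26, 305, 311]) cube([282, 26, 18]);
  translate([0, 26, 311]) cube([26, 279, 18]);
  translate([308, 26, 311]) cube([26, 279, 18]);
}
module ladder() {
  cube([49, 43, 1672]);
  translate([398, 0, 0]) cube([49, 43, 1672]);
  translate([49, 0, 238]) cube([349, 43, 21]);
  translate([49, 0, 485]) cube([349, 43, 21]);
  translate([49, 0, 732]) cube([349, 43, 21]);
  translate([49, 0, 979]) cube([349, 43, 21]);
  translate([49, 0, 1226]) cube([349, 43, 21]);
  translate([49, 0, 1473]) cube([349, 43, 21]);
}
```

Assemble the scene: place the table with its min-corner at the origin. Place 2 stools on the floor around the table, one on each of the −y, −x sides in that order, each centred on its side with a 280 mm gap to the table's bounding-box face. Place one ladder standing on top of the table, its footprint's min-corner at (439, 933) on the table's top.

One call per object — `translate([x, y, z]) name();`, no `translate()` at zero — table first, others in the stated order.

table();
translate([366, -611, 0]) stool();
translate([-614, 327, 0]) stool();
translate([439, 933, 749]) ladder();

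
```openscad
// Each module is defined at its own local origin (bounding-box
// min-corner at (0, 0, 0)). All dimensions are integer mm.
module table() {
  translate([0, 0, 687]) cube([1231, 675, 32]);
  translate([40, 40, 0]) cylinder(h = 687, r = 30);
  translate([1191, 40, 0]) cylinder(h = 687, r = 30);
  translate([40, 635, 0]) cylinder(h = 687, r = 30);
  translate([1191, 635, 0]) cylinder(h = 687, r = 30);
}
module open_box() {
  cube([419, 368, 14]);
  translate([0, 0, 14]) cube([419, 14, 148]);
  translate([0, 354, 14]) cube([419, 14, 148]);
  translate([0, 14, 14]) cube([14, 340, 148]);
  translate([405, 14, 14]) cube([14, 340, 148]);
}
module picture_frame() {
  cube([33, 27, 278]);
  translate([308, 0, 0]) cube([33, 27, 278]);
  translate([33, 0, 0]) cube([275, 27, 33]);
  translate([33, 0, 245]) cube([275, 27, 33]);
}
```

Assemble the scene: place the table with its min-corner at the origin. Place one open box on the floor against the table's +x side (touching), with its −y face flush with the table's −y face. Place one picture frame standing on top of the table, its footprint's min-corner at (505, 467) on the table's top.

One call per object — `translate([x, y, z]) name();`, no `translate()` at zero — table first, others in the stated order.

table();
translate([1231, 0, 0]) open_box();
translate([505, 467, 719]) picture_frame();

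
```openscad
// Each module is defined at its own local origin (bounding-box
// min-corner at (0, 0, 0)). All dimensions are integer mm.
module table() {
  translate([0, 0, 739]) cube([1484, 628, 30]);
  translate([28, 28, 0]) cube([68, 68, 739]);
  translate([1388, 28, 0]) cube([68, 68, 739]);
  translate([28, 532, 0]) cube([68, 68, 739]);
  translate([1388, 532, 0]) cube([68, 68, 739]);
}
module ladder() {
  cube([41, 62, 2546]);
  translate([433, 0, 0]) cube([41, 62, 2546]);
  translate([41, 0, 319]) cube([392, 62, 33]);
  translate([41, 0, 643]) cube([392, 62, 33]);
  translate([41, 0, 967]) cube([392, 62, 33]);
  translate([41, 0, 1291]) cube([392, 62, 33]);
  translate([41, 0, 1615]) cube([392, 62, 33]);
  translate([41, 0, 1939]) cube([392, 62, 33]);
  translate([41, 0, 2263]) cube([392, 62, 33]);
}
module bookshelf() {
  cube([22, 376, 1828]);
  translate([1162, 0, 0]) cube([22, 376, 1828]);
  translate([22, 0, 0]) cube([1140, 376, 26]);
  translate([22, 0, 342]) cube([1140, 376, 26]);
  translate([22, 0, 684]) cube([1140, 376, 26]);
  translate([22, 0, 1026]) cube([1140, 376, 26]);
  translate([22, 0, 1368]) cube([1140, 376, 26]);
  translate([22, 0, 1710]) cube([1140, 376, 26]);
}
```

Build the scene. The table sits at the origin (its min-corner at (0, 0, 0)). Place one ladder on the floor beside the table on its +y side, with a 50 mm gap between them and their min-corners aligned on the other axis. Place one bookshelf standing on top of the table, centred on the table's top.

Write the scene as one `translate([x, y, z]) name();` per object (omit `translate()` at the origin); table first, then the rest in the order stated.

table();
translate([0, 678, 0]) ladder();
translate([150, 126, 769]) bookshelf();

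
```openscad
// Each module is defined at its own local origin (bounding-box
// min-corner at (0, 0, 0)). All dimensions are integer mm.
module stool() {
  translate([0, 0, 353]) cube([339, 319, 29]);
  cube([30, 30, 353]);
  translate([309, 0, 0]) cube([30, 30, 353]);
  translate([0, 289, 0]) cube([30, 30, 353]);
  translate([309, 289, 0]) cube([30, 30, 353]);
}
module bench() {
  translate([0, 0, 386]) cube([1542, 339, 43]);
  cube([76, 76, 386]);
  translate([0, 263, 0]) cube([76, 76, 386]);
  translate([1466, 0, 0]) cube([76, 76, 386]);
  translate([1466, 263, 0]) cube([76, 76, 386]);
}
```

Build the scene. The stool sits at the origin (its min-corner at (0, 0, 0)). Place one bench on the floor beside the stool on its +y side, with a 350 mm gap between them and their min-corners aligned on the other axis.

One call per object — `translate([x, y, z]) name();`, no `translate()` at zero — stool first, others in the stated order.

stool();
translate([0, 669, 0]) bench();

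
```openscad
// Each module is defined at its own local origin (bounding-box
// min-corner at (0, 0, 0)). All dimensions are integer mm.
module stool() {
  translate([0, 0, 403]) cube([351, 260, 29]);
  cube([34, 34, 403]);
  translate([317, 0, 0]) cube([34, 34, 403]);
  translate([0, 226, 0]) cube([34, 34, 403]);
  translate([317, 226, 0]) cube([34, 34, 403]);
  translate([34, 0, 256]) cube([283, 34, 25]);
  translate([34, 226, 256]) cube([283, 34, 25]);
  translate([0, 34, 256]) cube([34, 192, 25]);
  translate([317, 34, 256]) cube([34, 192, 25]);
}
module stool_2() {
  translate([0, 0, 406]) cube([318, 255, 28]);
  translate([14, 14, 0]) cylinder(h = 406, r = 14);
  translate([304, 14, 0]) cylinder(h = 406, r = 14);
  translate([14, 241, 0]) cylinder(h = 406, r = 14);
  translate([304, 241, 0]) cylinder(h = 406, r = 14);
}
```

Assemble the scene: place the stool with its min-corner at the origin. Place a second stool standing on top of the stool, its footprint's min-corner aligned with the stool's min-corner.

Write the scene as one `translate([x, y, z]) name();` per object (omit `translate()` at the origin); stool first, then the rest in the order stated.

stool();
translate([0, 0, 432]) stool_2();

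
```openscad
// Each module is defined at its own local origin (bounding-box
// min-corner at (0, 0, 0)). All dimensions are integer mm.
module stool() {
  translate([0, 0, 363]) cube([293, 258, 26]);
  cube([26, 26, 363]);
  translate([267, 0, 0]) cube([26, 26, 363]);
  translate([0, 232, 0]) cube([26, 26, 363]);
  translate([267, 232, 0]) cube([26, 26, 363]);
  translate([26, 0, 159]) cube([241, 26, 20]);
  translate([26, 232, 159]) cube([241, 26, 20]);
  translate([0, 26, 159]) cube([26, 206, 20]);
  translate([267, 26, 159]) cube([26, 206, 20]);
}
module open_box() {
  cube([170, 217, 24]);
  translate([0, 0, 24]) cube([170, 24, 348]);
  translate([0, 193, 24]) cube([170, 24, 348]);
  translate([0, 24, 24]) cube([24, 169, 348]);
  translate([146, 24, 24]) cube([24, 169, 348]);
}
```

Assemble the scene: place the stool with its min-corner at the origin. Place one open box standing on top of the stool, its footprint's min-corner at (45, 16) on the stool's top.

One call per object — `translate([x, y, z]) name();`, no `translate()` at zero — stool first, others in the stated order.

stool();
translate([45, 16, 389]) open_box();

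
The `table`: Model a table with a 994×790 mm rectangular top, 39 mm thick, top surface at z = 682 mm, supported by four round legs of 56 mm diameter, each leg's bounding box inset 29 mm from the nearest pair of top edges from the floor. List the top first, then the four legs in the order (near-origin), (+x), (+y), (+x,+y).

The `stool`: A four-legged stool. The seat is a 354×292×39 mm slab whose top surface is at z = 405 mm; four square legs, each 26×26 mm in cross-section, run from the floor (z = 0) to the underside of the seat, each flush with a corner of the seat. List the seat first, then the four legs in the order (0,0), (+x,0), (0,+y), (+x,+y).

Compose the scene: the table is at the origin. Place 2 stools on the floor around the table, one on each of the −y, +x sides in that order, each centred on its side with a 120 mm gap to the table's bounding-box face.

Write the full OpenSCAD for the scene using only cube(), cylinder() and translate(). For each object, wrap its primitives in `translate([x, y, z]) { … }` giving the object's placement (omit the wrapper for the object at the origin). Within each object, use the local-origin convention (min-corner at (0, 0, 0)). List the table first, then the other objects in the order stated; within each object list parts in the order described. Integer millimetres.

translate([0, 0, 643]) cube([994, 790, 39]);
translate([57, 57, 0]) cylinder(h = 643, r = 28);
translate([937, 57, 0]) cylinder(h = 643, r = 28);
translate([57, 733, 0]) cylinder(h = 643, r = 28);
translate([937, 733, 0]) cylinder(h = 643, r = 28);
translate([320, -412, 0]) {
  translate([0, 0, 366]) cube([354, 292, 39]);
  cube([26, 26, 366]);
  translate([328, 0, 0]) cube([26, 26, 366]);
  translate([0, 266, 0]) cube([26, 26, 366]);
  translate([328, 266, 0]) cube([26, 26, 366]);
}
translate([1114, 249, 0]) {
  translate([0, 0, 366]) cube([354, 292, 39]);
  cube([26, 26, 366]);
  translate([328, 0, 0]) cube([26, 26, 366]);
  translate([0, 266, 0]) cube([26, 26, 366]);
  translate([328, 266, 0]) cube([26, 26, 366]);
}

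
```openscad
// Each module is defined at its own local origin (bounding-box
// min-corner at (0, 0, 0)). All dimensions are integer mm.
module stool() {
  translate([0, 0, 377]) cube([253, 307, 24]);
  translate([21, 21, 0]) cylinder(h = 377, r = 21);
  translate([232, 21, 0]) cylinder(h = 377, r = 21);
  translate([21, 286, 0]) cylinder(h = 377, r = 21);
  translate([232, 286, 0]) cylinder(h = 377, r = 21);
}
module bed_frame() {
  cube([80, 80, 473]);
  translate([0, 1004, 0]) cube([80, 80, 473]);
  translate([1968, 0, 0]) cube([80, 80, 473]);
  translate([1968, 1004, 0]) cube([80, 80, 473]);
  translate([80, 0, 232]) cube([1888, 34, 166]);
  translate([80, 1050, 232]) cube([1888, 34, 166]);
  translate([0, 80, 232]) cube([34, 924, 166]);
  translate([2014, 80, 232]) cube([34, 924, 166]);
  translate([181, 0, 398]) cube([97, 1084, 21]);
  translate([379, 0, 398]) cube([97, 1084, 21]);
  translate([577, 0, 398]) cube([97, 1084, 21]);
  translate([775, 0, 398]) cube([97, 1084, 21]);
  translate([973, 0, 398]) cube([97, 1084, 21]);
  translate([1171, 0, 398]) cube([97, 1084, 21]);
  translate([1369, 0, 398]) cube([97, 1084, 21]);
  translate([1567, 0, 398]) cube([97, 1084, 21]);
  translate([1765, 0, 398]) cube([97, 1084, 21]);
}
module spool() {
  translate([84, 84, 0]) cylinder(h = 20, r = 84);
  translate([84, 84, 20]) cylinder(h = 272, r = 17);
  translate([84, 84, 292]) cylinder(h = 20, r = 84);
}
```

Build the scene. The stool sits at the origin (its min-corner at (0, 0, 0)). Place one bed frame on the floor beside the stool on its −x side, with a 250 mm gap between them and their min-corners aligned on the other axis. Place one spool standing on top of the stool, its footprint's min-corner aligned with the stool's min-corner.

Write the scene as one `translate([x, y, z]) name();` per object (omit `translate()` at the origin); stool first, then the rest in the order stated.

stool();
translate([-2298, 0, 0]) bed_frame();
translate([0, 0, 401]) spool();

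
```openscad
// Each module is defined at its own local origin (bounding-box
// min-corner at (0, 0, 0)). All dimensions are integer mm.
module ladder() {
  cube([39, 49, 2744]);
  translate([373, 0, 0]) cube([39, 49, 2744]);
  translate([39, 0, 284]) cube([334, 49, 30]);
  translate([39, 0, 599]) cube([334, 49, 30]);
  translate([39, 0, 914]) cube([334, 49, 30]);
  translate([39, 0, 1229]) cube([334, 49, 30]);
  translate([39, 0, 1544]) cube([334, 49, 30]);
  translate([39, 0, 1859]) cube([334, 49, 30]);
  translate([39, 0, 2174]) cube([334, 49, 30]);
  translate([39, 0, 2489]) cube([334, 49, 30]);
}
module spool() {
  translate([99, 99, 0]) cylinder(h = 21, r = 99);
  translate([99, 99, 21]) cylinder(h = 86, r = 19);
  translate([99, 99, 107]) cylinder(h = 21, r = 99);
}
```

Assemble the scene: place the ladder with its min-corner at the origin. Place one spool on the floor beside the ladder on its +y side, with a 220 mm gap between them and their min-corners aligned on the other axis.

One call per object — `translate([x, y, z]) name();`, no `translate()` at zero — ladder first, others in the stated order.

ladder();
translate([0, 269, 0]) spool();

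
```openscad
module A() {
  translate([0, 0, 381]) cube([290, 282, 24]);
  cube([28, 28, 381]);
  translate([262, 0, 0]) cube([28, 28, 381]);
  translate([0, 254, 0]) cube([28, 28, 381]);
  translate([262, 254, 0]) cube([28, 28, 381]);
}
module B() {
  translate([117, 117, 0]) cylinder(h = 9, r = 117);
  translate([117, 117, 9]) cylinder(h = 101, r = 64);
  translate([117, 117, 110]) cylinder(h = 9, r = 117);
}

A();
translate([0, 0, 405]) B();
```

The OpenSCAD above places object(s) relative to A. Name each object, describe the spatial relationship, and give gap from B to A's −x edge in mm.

A is a stool. B is a spool. The spool is on top of the stool. The gap from the spool to the stool's −x edge is 0 mm.

The spool's min-x is at 0; the stool's min-x is 0; gap = 0 mm.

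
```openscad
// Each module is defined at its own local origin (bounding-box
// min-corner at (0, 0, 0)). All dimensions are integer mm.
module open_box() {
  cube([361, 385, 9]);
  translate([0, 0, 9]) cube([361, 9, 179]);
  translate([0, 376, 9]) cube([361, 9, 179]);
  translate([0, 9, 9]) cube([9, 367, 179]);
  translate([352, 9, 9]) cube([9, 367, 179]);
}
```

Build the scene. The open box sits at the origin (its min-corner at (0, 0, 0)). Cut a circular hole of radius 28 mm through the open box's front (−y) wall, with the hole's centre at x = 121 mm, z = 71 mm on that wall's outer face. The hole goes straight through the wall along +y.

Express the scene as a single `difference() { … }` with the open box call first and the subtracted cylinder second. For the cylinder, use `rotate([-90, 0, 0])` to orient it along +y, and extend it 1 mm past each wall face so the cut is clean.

difference() {
  open_box();
  translate([121, -1, 71]) rotate([-90, 0, 0]) cylinder(h = 11, r = 28);
}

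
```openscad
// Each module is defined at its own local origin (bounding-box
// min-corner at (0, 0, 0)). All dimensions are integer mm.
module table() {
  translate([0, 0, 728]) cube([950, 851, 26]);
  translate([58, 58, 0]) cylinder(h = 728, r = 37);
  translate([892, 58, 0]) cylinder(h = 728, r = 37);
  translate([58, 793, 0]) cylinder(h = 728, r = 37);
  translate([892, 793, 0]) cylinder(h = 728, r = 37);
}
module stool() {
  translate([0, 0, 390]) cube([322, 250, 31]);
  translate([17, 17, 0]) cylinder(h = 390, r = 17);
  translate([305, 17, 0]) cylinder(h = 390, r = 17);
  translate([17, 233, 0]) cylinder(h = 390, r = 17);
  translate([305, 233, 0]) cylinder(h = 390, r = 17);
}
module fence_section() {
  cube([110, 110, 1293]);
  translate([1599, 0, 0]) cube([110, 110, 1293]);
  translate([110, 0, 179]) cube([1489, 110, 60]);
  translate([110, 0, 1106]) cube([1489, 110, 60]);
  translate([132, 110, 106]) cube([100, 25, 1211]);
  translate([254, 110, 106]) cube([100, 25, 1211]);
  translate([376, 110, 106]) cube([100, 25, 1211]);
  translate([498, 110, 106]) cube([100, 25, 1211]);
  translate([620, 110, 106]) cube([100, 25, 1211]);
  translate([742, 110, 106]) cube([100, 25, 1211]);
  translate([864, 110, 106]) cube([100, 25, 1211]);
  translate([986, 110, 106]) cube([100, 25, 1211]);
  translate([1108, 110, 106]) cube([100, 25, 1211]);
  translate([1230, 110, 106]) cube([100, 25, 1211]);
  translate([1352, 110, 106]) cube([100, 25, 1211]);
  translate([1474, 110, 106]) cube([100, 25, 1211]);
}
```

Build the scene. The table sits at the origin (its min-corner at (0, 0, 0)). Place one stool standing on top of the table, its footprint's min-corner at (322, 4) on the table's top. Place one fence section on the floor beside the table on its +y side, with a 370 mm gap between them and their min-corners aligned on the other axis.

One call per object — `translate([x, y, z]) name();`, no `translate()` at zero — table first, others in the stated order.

table();
translate([322, 4, 754]) stool();
translate([0, 1221, 0]) fence_section();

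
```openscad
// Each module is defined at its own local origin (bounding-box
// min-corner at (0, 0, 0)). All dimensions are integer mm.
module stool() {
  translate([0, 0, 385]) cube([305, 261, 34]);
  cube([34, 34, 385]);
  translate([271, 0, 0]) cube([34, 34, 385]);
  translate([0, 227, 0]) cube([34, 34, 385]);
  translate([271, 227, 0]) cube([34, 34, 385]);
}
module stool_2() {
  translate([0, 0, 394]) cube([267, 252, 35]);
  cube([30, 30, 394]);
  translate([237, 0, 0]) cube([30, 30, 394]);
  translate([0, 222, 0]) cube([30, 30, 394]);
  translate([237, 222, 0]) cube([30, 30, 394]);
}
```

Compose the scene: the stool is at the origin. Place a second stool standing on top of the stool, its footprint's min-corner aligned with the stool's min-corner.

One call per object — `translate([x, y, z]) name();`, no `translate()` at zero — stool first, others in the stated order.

stool();
translate([0, 0, 419]) stool_2();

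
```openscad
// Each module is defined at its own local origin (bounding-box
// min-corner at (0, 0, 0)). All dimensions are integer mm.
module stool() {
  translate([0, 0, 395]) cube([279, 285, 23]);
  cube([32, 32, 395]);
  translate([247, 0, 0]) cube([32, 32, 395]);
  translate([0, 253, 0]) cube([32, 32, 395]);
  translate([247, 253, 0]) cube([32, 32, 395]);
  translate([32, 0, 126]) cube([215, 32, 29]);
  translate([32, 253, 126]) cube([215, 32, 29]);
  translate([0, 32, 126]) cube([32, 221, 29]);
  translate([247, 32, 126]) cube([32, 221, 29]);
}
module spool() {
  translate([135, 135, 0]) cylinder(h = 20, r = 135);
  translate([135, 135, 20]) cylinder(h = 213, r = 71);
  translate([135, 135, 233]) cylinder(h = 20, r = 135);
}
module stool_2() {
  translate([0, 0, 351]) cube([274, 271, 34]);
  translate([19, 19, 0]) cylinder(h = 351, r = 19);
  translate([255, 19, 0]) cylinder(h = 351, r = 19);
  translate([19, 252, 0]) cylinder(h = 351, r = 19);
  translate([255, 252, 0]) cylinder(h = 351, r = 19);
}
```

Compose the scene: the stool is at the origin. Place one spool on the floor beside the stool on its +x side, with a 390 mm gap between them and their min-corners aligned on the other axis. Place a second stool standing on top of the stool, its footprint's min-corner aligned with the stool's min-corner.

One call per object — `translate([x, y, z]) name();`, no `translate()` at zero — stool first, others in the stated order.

stool();
translate([669, 0, 0]) spool();
translate([0, 0, 418]) stool_2();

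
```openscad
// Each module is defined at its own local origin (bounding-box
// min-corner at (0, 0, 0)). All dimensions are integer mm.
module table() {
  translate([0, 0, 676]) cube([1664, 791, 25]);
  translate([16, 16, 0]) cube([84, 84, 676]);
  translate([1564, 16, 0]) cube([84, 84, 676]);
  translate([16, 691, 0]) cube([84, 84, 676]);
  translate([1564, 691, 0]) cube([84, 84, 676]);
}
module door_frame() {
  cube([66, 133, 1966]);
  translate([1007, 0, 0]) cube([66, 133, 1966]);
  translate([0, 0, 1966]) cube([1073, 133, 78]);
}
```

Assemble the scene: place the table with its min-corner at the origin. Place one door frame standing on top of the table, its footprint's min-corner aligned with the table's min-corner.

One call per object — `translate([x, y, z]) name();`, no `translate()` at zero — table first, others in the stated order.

table();
translate([0, 0, 701]) door_frame();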